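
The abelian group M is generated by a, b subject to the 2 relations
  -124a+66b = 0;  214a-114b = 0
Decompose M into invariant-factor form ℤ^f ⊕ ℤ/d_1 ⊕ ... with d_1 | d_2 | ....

rank_ℚ(R)=2; free=2−2=0
SNF(R) diag = [2, 6] → torsion [2, 6]

Answer: M ≅ ℤ/2 ⊕ ℤ/6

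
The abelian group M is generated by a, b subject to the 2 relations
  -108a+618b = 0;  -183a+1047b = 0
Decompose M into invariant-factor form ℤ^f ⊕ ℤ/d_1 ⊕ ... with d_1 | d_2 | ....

rank_ℚ(R)=2; free=2−2=0
SNF(R) diag = [3, 6] → torsion [3, 6]

Answer: M ≅ ℤ/3 ⊕ ℤ/6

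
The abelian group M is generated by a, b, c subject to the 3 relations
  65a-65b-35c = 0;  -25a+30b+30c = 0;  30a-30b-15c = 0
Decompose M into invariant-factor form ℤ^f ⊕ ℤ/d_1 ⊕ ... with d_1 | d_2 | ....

Answer: M ≅ ℤ/5 ⊕ ℤ/5 ⊕ ℤ/15

Derivation:
rank_ℚ(R)=3; free=3−3=0
SNF(R) diag = [5, 5, 15] → torsion [5, 5, 15]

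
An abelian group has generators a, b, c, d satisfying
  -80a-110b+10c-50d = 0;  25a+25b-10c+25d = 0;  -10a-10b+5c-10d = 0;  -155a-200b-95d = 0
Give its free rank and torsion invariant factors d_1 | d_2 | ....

rank_ℚ(R)=4; free=4−4=0
SNF(R) diag = [5, 5, 15, 30] → torsion [5, 5, 15, 30]

Answer: M ≅ ℤ/5 ⊕ ℤ/5 ⊕ ℤ/15 ⊕ ℤ/30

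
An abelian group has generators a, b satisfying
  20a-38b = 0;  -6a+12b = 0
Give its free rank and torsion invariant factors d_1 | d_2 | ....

rank_ℚ(R)=2; free=2−2=0
SNF(R) diag = [2, 6] → torsion [2, 6]

Answer: M ≅ ℤ/2 ⊕ ℤ/6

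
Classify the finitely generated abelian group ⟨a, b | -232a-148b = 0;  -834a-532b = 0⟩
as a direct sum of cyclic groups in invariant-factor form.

rank_ℚ(R)=2; free=2−2=0
SNF(R) diag = [2, 4] → torsion [2, 4]

Answer: M ≅ ℤ/2 ⊕ ℤ/4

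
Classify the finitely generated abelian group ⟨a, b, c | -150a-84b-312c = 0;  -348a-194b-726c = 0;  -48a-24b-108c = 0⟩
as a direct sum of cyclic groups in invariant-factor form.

rank_ℚ(R)=3; free=3−3=0
SNF(R) diag = [2, 6, 12] → torsion [2, 6, 12]

Answer: M ≅ ℤ/2 ⊕ ℤ/6 ⊕ ℤ/12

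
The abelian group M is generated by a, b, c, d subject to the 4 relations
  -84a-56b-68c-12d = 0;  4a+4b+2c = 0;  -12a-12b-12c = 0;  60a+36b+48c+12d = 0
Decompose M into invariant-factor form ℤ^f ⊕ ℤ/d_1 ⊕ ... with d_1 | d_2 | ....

rank_ℚ(R)=4; free=4−4=0
SNF(R) diag = [2, 4, 12, 12] → torsion [2, 4, 12, 12]

Answer: M ≅ ℤ/2 ⊕ ℤ/4 ⊕ ℤ/12 ⊕ ℤ/12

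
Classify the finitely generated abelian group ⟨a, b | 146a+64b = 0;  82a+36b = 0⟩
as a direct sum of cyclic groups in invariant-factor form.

Answer: M ≅ ℤ/2 ⊕ ℤ/4

Derivation:
rank_ℚ(R)=2; free=2−2=0
SNF(R) diag = [2, 4] → torsion [2, 4]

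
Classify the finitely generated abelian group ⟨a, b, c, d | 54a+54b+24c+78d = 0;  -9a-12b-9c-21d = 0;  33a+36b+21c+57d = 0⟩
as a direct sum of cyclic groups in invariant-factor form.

Answer: M ≅ ℤ^1 ⊕ ℤ/3 ⊕ ℤ/6 ⊕ ℤ/12

Derivation:
rank_ℚ(R)=3; free=4−3=1
SNF(R) diag = [3, 6, 12] → torsion [3, 6, 12]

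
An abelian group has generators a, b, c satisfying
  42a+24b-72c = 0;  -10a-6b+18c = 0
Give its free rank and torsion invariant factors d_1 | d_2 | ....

rank_ℚ(R)=2; free=3−2=1
SNF(R) diag = [2, 6] → torsion [2, 6]

Answer: M ≅ ℤ^1 ⊕ ℤ/2 ⊕ ℤ/6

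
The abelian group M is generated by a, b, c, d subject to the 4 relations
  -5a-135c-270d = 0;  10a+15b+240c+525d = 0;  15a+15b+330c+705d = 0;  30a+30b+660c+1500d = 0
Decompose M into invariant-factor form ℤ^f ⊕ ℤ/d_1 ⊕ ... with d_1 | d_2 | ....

Answer: M ≅ ℤ/5 ⊕ ℤ/15 ⊕ ℤ/45 ⊕ ℤ/90

Derivation:
rank_ℚ(R)=4; free=4−4=0
SNF(R) diag = [5, 15, 45, 90] → torsion [5, 15, 45, 90]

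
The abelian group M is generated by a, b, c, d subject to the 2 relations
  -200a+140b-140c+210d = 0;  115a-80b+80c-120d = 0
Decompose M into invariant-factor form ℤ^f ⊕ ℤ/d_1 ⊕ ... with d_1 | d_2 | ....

Answer: M ≅ ℤ^2 ⊕ ℤ/5 ⊕ ℤ/10

Derivation:
rank_ℚ(R)=2; free=4−2=2
SNF(R) diag = [5, 10] → torsion [5, 10]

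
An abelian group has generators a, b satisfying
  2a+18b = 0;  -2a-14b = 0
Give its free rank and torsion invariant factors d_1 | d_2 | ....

rank_ℚ(R)=2; free=2−2=0
SNF(R) diag = [2, 4] → torsion [2, 4]

Answer: M ≅ ℤ/2 ⊕ ℤ/4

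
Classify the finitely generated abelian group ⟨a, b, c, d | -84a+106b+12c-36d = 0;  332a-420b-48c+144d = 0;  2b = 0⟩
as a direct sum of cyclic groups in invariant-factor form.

rank_ℚ(R)=3; free=4−3=1
SNF(R) diag = [2, 4, 12] → torsion [2, 4, 12]

Answer: M ≅ ℤ^1 ⊕ ℤ/2 ⊕ ℤ/4 ⊕ ℤ/12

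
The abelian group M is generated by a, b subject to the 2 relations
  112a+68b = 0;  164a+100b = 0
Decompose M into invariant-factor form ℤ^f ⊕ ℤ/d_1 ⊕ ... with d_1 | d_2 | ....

rank_ℚ(R)=2; free=2−2=0
SNF(R) diag = [4, 12] → torsion [4, 12]

Answer: M ≅ ℤ/4 ⊕ ℤ/12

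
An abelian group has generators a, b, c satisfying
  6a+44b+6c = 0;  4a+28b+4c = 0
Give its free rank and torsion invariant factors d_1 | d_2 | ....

Answer: M ≅ ℤ^1 ⊕ ℤ/2 ⊕ ℤ/4

Derivation:
rank_ℚ(R)=2; free=3−2=1
SNF(R) diag = [2, 4] → torsion [2, 4]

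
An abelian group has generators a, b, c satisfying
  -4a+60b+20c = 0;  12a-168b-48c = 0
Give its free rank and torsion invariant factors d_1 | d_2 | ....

Answer: M ≅ ℤ^1 ⊕ ℤ/4 ⊕ ℤ/12

Derivation:
rank_ℚ(R)=2; free=3−2=1
SNF(R) diag = [4, 12] → torsion [4, 12]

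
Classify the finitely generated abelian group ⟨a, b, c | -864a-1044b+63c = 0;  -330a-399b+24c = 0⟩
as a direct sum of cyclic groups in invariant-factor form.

rank_ℚ(R)=2; free=3−2=1
SNF(R) diag = [3, 9] → torsion [3, 9]

Answer: M ≅ ℤ^1 ⊕ ℤ/3 ⊕ ℤ/9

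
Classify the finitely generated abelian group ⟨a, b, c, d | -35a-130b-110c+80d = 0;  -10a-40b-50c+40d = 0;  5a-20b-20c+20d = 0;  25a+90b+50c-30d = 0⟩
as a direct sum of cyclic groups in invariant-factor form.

rank_ℚ(R)=4; free=4−4=0
SNF(R) diag = [5, 10, 10, 30] → torsion [5, 10, 10, 30]

Answer: M ≅ ℤ/5 ⊕ ℤ/10 ⊕ ℤ/10 ⊕ ℤ/30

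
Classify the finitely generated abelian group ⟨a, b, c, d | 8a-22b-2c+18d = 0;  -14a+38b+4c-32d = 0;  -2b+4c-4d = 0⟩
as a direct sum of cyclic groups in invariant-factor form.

rank_ℚ(R)=3; free=4−3=1
SNF(R) diag = [2, 2, 2] → torsion [2, 2, 2]

Answer: M ≅ ℤ^1 ⊕ ℤ/2 ⊕ ℤ/2 ⊕ ℤ/2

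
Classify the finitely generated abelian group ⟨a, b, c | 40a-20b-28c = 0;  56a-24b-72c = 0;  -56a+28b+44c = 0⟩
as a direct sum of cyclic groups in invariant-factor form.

rank_ℚ(R)=3; free=3−3=0
SNF(R) diag = [4, 8, 24] → torsion [4, 8, 24]

Answer: M ≅ ℤ/4 ⊕ ℤ/8 ⊕ ℤ/24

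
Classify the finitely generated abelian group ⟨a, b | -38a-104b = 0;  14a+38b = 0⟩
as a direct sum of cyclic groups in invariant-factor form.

Answer: M ≅ ℤ/2 ⊕ ℤ/6

Derivation:
rank_ℚ(R)=2; free=2−2=0
SNF(R) diag = [2, 6] → torsion [2, 6]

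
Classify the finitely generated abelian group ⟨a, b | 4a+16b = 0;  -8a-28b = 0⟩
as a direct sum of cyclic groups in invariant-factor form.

rank_ℚ(R)=2; free=2−2=0
SNF(R) diag = [4, 4] → torsion [4, 4]

Answer: M ≅ ℤ/4 ⊕ ℤ/4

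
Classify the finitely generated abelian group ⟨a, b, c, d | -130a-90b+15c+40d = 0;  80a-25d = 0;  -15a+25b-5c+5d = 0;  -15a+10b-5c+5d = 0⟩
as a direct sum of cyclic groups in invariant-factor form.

Answer: M ≅ ℤ/5 ⊕ ℤ/5 ⊕ ℤ/5 ⊕ ℤ/15

Derivation:
rank_ℚ(R)=4; free=4−4=0
SNF(R) diag = [5, 5, 5, 15] → torsion [5, 5, 5, 15]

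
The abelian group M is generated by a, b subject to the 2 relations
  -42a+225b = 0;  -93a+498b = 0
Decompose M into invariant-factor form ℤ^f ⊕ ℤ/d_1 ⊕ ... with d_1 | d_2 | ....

rank_ℚ(R)=2; free=2−2=0
SNF(R) diag = [3, 3] → torsion [3, 3]

Answer: M ≅ ℤ/3 ⊕ ℤ/3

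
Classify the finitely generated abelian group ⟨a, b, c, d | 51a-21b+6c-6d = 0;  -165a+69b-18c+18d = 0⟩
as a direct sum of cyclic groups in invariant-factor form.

rank_ℚ(R)=2; free=4−2=2
SNF(R) diag = [3, 6] → torsion [3, 6]

Answer: M ≅ ℤ^2 ⊕ ℤ/3 ⊕ ℤ/6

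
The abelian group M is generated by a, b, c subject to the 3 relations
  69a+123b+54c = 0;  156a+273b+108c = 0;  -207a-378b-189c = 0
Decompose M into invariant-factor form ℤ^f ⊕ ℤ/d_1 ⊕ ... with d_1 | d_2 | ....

Answer: M ≅ ℤ/3 ⊕ ℤ/9 ⊕ ℤ/27

Derivation:
rank_ℚ(R)=3; free=3−3=0
SNF(R) diag = [3, 9, 27] → torsion [3, 9, 27]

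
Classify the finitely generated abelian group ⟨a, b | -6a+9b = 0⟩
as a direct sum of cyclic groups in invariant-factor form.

Answer: M ≅ ℤ^1 ⊕ ℤ/3

Derivation:
rank_ℚ(R)=1; free=2−1=1
SNF(R) diag = [3] → torsion [3]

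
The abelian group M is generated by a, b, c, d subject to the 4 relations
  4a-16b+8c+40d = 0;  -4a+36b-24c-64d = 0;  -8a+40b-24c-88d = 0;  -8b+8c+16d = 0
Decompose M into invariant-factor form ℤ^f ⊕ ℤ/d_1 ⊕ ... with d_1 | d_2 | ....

Answer: M ≅ ℤ/4 ⊕ ℤ/4 ⊕ ℤ/8 ⊕ ℤ/8

Derivation:
rank_ℚ(R)=4; free=4−4=0
SNF(R) diag = [4, 4, 8, 8] → torsion [4, 4, 8, 8]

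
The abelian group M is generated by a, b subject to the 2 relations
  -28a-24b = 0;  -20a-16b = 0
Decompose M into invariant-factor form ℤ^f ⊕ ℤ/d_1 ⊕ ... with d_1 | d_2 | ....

rank_ℚ(R)=2; free=2−2=0
SNF(R) diag = [4, 8] → torsion [4, 8]

Answer: M ≅ ℤ/4 ⊕ ℤ/8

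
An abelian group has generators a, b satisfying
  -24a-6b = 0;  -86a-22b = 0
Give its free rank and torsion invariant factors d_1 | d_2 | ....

rank_ℚ(R)=2; free=2−2=0
SNF(R) diag = [2, 6] → torsion [2, 6]

Answer: M ≅ ℤ/2 ⊕ ℤ/6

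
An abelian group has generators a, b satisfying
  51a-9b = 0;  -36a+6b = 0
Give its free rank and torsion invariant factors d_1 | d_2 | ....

rank_ℚ(R)=2; free=2−2=0
SNF(R) diag = [3, 6] → torsion [3, 6]

Answer: M ≅ ℤ/3 ⊕ ℤ/6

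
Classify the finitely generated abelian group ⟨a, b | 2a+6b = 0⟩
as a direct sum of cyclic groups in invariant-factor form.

rank_ℚ(R)=1; free=2−1=1
SNF(R) diag = [2] → torsion [2]

Answer: M ≅ ℤ^1 ⊕ ℤ/2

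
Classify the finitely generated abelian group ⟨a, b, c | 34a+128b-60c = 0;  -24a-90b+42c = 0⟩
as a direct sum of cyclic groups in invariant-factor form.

rank_ℚ(R)=2; free=3−2=1
SNF(R) diag = [2, 6] → torsion [2, 6]

Answer: M ≅ ℤ^1 ⊕ ℤ/2 ⊕ ℤ/6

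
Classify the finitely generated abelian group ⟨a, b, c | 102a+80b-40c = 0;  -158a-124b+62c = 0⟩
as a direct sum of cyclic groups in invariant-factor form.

Answer: M ≅ ℤ^1 ⊕ ℤ/2 ⊕ ℤ/2

Derivation:
rank_ℚ(R)=2; free=3−2=1
SNF(R) diag = [2, 2] → torsion [2, 2]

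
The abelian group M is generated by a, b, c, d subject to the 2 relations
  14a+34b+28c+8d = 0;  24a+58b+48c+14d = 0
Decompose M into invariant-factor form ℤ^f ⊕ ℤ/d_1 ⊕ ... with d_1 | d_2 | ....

rank_ℚ(R)=2; free=4−2=2
SNF(R) diag = [2, 2] → torsion [2, 2]

Answer: M ≅ ℤ^2 ⊕ ℤ/2 ⊕ ℤ/2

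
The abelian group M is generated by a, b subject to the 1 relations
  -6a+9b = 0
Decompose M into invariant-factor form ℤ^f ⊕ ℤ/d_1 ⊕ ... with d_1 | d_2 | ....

Answer: M ≅ ℤ^1 ⊕ ℤ/3

Derivation:
rank_ℚ(R)=1; free=2−1=1
SNF(R) diag = [3] → torsion [3]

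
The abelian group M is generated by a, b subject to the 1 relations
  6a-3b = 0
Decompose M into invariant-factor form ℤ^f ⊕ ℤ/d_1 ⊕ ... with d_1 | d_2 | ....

Answer: M ≅ ℤ^1 ⊕ ℤ/3

Derivation:
rank_ℚ(R)=1; free=2−1=1
SNF(R) diag = [3] → torsion [3]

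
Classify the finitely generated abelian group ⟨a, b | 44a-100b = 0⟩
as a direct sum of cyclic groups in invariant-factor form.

rank_ℚ(R)=1; free=2−1=1
SNF(R) diag = [4] → torsion [4]

Answer: M ≅ ℤ^1 ⊕ ℤ/4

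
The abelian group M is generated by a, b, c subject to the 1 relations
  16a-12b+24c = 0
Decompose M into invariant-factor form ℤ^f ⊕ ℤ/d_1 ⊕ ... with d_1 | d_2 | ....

Answer: M ≅ ℤ^2 ⊕ ℤ/4

Derivation:
rank_ℚ(R)=1; free=3−1=2
SNF(R) diag = [4] → torsion [4]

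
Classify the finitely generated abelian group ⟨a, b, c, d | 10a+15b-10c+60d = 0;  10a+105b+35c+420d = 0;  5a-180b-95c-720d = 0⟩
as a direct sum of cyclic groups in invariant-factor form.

rank_ℚ(R)=3; free=4−3=1
SNF(R) diag = [5, 15, 45] → torsion [5, 15, 45]

Answer: M ≅ ℤ^1 ⊕ ℤ/5 ⊕ ℤ/15 ⊕ ℤ/45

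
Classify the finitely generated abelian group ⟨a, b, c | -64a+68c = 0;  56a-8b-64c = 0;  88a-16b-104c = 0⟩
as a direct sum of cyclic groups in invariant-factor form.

Answer: M ≅ ℤ/4 ⊕ ℤ/8 ⊕ ℤ/24

Derivation:
rank_ℚ(R)=3; free=3−3=0
SNF(R) diag = [4, 8, 24] → torsion [4, 8, 24]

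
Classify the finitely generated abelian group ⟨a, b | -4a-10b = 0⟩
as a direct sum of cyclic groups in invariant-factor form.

rank_ℚ(R)=1; free=2−1=1
SNF(R) diag = [2] → torsion [2]

Answer: M ≅ ℤ^1 ⊕ ℤ/2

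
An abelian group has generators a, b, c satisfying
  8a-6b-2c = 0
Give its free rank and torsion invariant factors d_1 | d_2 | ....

Answer: M ≅ ℤ^2 ⊕ ℤ/2

Derivation:
rank_ℚ(R)=1; free=3−1=2
SNF(R) diag = [2] → torsion [2]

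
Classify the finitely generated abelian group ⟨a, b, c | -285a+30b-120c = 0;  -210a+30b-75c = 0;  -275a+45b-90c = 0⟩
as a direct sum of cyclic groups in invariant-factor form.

rank_ℚ(R)=3; free=3−3=0
SNF(R) diag = [5, 15, 45] → torsion [5, 15, 45]

Answer: M ≅ ℤ/5 ⊕ ℤ/15 ⊕ ℤ/45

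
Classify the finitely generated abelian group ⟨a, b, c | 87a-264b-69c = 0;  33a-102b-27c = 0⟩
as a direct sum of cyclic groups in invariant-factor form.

rank_ℚ(R)=2; free=3−2=1
SNF(R) diag = [3, 6] → torsion [3, 6]

Answer: M ≅ ℤ^1 ⊕ ℤ/3 ⊕ ℤ/6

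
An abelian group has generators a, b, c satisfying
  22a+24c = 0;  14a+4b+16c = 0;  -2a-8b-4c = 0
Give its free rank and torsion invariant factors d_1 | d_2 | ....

rank_ℚ(R)=3; free=3−3=0
SNF(R) diag = [2, 4, 4] → torsion [2, 4, 4]

Answer: M ≅ ℤ/2 ⊕ ℤ/4 ⊕ ℤ/4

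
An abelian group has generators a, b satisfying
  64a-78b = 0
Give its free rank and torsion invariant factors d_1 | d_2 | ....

rank_ℚ(R)=1; free=2−1=1
SNF(R) diag = [2] → torsion [2]

Answer: M ≅ ℤ^1 ⊕ ℤ/2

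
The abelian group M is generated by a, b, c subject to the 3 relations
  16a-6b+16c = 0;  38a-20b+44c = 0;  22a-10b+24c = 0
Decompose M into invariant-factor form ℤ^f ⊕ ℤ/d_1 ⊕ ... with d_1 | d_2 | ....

Answer: M ≅ ℤ/2 ⊕ ℤ/2 ⊕ ℤ/4

Derivation:
rank_ℚ(R)=3; free=3−3=0
SNF(R) diag = [2, 2, 4] → torsion [2, 2, 4]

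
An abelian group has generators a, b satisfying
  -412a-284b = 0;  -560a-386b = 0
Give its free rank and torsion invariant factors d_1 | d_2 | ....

rank_ℚ(R)=2; free=2−2=0
SNF(R) diag = [2, 4] → torsion [2, 4]

Answer: M ≅ ℤ/2 ⊕ ℤ/4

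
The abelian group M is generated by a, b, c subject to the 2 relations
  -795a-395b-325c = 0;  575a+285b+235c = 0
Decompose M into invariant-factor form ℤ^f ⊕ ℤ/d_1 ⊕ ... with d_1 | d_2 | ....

rank_ℚ(R)=2; free=3−2=1
SNF(R) diag = [5, 10] → torsion [5, 10]

Answer: M ≅ ℤ^1 ⊕ ℤ/5 ⊕ ℤ/10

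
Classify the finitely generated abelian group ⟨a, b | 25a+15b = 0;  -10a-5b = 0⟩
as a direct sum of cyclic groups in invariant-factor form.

rank_ℚ(R)=2; free=2−2=0
SNF(R) diag = [5, 5] → torsion [5, 5]

Answer: M ≅ ℤ/5 ⊕ ℤ/5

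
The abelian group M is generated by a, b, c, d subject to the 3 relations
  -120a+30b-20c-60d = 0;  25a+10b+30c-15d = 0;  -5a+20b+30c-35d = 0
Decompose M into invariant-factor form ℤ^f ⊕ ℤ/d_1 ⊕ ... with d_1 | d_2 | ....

rank_ℚ(R)=3; free=4−3=1
SNF(R) diag = [5, 10, 10] → torsion [5, 10, 10]

Answer: M ≅ ℤ^1 ⊕ ℤ/5 ⊕ ℤ/10 ⊕ ℤ/10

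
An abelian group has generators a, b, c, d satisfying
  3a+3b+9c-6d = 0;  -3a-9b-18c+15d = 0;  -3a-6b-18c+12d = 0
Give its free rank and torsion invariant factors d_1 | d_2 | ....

rank_ℚ(R)=3; free=4−3=1
SNF(R) diag = [3, 3, 3] → torsion [3, 3, 3]

Answer: M ≅ ℤ^1 ⊕ ℤ/3 ⊕ ℤ/3 ⊕ ℤ/3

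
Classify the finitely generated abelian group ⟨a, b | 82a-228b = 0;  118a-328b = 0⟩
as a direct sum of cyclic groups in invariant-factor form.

rank_ℚ(R)=2; free=2−2=0
SNF(R) diag = [2, 4] → torsion [2, 4]

Answer: M ≅ ℤ/2 ⊕ ℤ/4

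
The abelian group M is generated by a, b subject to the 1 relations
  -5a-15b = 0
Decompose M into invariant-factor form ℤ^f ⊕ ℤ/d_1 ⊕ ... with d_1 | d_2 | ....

rank_ℚ(R)=1; free=2−1=1
SNF(R) diag = [5] → torsion [5]

Answer: M ≅ ℤ^1 ⊕ ℤ/5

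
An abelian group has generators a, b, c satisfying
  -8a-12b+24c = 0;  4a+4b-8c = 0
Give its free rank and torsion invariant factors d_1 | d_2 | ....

Answer: M ≅ ℤ^1 ⊕ ℤ/4 ⊕ ℤ/4

Derivation:
rank_ℚ(R)=2; free=3−2=1
SNF(R) diag = [4, 4] → torsion [4, 4]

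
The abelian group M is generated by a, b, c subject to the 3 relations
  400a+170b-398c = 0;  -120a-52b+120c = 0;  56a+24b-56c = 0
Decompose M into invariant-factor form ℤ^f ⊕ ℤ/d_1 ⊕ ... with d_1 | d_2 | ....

rank_ℚ(R)=3; free=3−3=0
SNF(R) diag = [2, 4, 8] → torsion [2, 4, 8]

Answer: M ≅ ℤ/2 ⊕ ℤ/4 ⊕ ℤ/8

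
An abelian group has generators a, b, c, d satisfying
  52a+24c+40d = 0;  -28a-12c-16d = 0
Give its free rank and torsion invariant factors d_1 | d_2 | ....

Answer: M ≅ ℤ^2 ⊕ ℤ/4 ⊕ ℤ/12

Derivation:
rank_ℚ(R)=2; free=4−2=2
SNF(R) diag = [4, 12] → torsion [4, 12]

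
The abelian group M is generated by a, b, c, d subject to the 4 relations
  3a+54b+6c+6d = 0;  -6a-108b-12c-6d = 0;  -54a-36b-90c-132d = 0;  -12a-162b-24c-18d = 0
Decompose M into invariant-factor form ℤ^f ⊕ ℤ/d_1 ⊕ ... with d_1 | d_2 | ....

Answer: M ≅ ℤ/3 ⊕ ℤ/6 ⊕ ℤ/18 ⊕ ℤ/54

Derivation:
rank_ℚ(R)=4; free=4−4=0
SNF(R) diag = [3, 6, 18, 54] → torsion [3, 6, 18, 54]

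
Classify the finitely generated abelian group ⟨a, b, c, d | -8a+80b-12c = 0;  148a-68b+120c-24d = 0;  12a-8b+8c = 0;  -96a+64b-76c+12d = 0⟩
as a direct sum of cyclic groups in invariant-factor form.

Answer: M ≅ ℤ/4 ⊕ ℤ/4 ⊕ ℤ/4 ⊕ ℤ/12

Derivation:
rank_ℚ(R)=4; free=4−4=0
SNF(R) diag = [4, 4, 4, 12] → torsion [4, 4, 4, 12]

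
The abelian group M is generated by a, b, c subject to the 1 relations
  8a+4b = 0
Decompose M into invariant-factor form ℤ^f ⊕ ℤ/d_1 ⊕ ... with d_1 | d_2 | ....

rank_ℚ(R)=1; free=3−1=2
SNF(R) diag = [4] → torsion [4]

Answer: M ≅ ℤ^2 ⊕ ℤ/4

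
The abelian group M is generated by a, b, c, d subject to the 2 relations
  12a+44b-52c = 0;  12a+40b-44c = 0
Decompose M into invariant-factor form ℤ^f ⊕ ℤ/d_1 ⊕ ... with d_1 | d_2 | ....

Answer: M ≅ ℤ^2 ⊕ ℤ/4 ⊕ ℤ/12

Derivation:
rank_ℚ(R)=2; free=4−2=2
SNF(R) diag = [4, 12] → torsion [4, 12]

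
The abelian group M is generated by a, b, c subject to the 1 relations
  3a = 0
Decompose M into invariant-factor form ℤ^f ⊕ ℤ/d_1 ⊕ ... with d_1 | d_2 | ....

rank_ℚ(R)=1; free=3−1=2
SNF(R) diag = [3] → torsion [3]

Answer: M ≅ ℤ^2 ⊕ ℤ/3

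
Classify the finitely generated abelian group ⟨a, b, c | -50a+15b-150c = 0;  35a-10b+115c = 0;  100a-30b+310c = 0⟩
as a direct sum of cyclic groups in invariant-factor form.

rank_ℚ(R)=3; free=3−3=0
SNF(R) diag = [5, 5, 10] → torsion [5, 5, 10]

Answer: M ≅ ℤ/5 ⊕ ℤ/5 ⊕ ℤ/10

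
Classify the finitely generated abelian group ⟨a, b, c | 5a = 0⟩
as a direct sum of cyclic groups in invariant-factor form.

Answer: M ≅ ℤ^2 ⊕ ℤ/5

Derivation:
rank_ℚ(R)=1; free=3−1=2
SNF(R) diag = [5] → torsion [5]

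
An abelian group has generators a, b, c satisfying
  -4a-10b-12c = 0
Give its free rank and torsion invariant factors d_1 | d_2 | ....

rank_ℚ(R)=1; free=3−1=2
SNF(R) diag = [2] → torsion [2]

Answer: M ≅ ℤ^2 ⊕ ℤ/2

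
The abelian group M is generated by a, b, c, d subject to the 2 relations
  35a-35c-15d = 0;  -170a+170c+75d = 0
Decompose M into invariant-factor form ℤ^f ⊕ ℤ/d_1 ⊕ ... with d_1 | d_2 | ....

rank_ℚ(R)=2; free=4−2=2
SNF(R) diag = [5, 15] → torsion [5, 15]

Answer: M ≅ ℤ^2 ⊕ ℤ/5 ⊕ ℤ/15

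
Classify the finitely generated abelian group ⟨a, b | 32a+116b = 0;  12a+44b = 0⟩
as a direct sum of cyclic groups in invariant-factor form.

Answer: M ≅ ℤ/4 ⊕ ℤ/4

Derivation:
rank_ℚ(R)=2; free=2−2=0
SNF(R) diag = [4, 4] → torsion [4, 4]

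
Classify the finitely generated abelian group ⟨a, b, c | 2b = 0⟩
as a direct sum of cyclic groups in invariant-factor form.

Answer: M ≅ ℤ^2 ⊕ ℤ/2

Derivation:
rank_ℚ(R)=1; free=3−1=2
SNF(R) diag = [2] → torsion [2]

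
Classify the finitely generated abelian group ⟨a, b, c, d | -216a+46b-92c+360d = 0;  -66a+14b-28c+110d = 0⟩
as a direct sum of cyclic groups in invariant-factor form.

rank_ℚ(R)=2; free=4−2=2
SNF(R) diag = [2, 2] → torsion [2, 2]

Answer: M ≅ ℤ^2 ⊕ ℤ/2 ⊕ ℤ/2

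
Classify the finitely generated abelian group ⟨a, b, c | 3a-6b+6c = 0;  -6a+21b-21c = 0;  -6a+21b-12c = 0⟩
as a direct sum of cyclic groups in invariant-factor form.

Answer: M ≅ ℤ/3 ⊕ ℤ/9 ⊕ ℤ/9

Derivation:
rank_ℚ(R)=3; free=3−3=0
SNF(R) diag = [3, 9, 9] → torsion [3, 9, 9]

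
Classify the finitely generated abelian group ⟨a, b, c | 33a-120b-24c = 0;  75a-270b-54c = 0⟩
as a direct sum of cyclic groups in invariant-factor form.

rank_ℚ(R)=2; free=3−2=1
SNF(R) diag = [3, 6] → torsion [3, 6]

Answer: M ≅ ℤ^1 ⊕ ℤ/3 ⊕ ℤ/6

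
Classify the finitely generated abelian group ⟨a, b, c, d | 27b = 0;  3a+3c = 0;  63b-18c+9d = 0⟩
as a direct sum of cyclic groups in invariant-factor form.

rank_ℚ(R)=3; free=4−3=1
SNF(R) diag = [3, 9, 27] → torsion [3, 9, 27]

Answer: M ≅ ℤ^1 ⊕ ℤ/3 ⊕ ℤ/9 ⊕ ℤ/27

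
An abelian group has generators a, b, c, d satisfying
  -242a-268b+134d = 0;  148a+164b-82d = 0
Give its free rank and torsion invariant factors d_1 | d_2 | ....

rank_ℚ(R)=2; free=4−2=2
SNF(R) diag = [2, 6] → torsion [2, 6]

Answer: M ≅ ℤ^2 ⊕ ℤ/2 ⊕ ℤ/6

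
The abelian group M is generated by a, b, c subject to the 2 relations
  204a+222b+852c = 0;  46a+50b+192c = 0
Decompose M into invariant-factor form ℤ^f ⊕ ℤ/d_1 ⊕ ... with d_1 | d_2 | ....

rank_ℚ(R)=2; free=3−2=1
SNF(R) diag = [2, 6] → torsion [2, 6]

Answer: M ≅ ℤ^1 ⊕ ℤ/2 ⊕ ℤ/6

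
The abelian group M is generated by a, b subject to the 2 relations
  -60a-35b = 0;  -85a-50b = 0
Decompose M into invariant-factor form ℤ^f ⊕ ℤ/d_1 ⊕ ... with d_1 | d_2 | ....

rank_ℚ(R)=2; free=2−2=0
SNF(R) diag = [5, 5] → torsion [5, 5]

Answer: M ≅ ℤ/5 ⊕ ℤ/5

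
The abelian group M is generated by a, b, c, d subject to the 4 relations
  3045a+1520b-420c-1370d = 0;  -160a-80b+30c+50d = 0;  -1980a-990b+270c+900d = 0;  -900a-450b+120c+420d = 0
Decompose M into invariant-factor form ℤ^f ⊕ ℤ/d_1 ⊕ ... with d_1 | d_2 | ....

Answer: M ≅ ℤ/5 ⊕ ℤ/10 ⊕ ℤ/30 ⊕ ℤ/90

Derivation:
rank_ℚ(R)=4; free=4−4=0
SNF(R) diag = [5, 10, 30, 90] → torsion [5, 10, 30, 90]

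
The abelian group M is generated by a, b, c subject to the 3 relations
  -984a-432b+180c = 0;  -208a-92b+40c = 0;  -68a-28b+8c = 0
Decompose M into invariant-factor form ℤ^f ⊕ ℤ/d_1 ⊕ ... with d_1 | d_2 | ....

Answer: M ≅ ℤ/4 ⊕ ℤ/12 ⊕ ℤ/12

Derivation:
rank_ℚ(R)=3; free=3−3=0
SNF(R) diag = [4, 12, 12] → torsion [4, 12, 12]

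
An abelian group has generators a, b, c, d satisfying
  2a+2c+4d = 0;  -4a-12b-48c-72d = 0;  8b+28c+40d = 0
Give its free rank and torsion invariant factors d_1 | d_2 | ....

rank_ℚ(R)=3; free=4−3=1
SNF(R) diag = [2, 4, 4] → torsion [2, 4, 4]

Answer: M ≅ ℤ^1 ⊕ ℤ/2 ⊕ ℤ/4 ⊕ ℤ/4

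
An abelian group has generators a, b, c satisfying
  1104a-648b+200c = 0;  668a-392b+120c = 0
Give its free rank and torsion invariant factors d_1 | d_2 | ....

rank_ℚ(R)=2; free=3−2=1
SNF(R) diag = [4, 8] → torsion [4, 8]

Answer: M ≅ ℤ^1 ⊕ ℤ/4 ⊕ ℤ/8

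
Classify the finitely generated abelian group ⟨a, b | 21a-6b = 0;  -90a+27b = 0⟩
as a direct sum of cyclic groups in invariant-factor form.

Answer: M ≅ ℤ/3 ⊕ ℤ/9

Derivation:
rank_ℚ(R)=2; free=2−2=0
SNF(R) diag = [3, 9] → torsion [3, 9]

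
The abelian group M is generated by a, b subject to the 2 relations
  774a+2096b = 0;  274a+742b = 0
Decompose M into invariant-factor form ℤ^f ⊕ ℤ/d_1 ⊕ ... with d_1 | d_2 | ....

Answer: M ≅ ℤ/2 ⊕ ℤ/2

Derivation:
rank_ℚ(R)=2; free=2−2=0
SNF(R) diag = [2, 2] → torsion [2, 2]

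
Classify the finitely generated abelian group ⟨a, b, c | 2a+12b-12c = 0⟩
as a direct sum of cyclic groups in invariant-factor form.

Answer: M ≅ ℤ^2 ⊕ ℤ/2

Derivation:
rank_ℚ(R)=1; free=3−1=2
SNF(R) diag = [2] → torsion [2]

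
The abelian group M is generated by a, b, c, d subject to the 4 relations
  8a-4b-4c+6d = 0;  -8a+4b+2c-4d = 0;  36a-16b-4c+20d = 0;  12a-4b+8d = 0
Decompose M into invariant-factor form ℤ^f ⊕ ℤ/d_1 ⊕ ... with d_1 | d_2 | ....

Answer: M ≅ ℤ/2 ⊕ ℤ/2 ⊕ ℤ/4 ⊕ ℤ/4

Derivation:
rank_ℚ(R)=4; free=4−4=0
SNF(R) diag = [2, 2, 4, 4] → torsion [2, 2, 4, 4]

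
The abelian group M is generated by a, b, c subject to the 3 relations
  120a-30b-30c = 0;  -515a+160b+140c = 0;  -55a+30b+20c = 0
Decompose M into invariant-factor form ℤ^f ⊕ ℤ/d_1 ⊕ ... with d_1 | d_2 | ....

rank_ℚ(R)=3; free=3−3=0
SNF(R) diag = [5, 10, 30] → torsion [5, 10, 30]

Answer: M ≅ ℤ/5 ⊕ ℤ/10 ⊕ ℤ/30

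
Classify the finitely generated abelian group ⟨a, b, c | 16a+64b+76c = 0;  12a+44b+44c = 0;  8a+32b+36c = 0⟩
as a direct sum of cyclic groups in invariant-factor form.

rank_ℚ(R)=3; free=3−3=0
SNF(R) diag = [4, 4, 8] → torsion [4, 4, 8]

Answer: M ≅ ℤ/4 ⊕ ℤ/4 ⊕ ℤ/8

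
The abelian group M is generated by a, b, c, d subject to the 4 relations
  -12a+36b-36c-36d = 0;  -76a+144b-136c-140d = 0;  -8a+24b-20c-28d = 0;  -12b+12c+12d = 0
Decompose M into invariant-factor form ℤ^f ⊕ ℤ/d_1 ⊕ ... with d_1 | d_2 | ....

rank_ℚ(R)=4; free=4−4=0
SNF(R) diag = [4, 12, 12, 12] → torsion [4, 12, 12, 12]

Answer: M ≅ ℤ/4 ⊕ ℤ/12 ⊕ ℤ/12 ⊕ ℤ/12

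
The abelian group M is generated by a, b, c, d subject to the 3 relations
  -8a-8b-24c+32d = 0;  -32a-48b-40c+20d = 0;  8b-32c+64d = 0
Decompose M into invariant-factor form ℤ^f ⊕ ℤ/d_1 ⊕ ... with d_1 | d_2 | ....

rank_ℚ(R)=3; free=4−3=1
SNF(R) diag = [4, 8, 8] → torsion [4, 8, 8]

Answer: M ≅ ℤ^1 ⊕ ℤ/4 ⊕ ℤ/8 ⊕ ℤ/8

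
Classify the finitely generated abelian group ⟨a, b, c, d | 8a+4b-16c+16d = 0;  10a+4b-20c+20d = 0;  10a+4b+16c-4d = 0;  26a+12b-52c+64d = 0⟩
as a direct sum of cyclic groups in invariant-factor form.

rank_ℚ(R)=4; free=4−4=0
SNF(R) diag = [2, 4, 12, 36] → torsion [2, 4, 12, 36]

Answer: M ≅ ℤ/2 ⊕ ℤ/4 ⊕ ℤ/12 ⊕ ℤ/36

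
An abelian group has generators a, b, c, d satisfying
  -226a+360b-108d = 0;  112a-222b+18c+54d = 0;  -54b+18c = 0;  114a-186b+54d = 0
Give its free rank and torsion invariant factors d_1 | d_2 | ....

Answer: M ≅ ℤ/2 ⊕ ℤ/6 ⊕ ℤ/18 ⊕ ℤ/54

Derivation:
rank_ℚ(R)=4; free=4−4=0
SNF(R) diag = [2, 6, 18, 54] → torsion [2, 6, 18, 54]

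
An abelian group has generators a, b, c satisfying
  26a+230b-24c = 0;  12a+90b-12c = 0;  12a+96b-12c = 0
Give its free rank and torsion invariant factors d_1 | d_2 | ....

rank_ℚ(R)=3; free=3−3=0
SNF(R) diag = [2, 6, 12] → torsion [2, 6, 12]

Answer: M ≅ ℤ/2 ⊕ ℤ/6 ⊕ ℤ/12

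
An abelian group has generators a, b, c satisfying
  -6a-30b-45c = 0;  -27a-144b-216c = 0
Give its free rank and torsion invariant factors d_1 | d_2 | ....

Answer: M ≅ ℤ^1 ⊕ ℤ/3 ⊕ ℤ/9

Derivation:
rank_ℚ(R)=2; free=3−2=1
SNF(R) diag = [3, 9] → torsion [3, 9]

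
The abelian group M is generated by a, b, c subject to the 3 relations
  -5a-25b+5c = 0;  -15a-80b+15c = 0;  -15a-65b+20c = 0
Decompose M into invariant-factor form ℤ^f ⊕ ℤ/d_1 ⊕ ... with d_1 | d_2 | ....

rank_ℚ(R)=3; free=3−3=0
SNF(R) diag = [5, 5, 5] → torsion [5, 5, 5]

Answer: M ≅ ℤ/5 ⊕ ℤ/5 ⊕ ℤ/5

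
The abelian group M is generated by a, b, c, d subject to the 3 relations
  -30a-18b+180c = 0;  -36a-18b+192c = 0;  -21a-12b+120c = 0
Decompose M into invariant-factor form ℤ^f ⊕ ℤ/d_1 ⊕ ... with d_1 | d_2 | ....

rank_ℚ(R)=3; free=4−3=1
SNF(R) diag = [3, 6, 12] → torsion [3, 6, 12]

Answer: M ≅ ℤ^1 ⊕ ℤ/3 ⊕ ℤ/6 ⊕ ℤ/12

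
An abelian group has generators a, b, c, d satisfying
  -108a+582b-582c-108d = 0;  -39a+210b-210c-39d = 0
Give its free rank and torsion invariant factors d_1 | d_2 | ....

rank_ℚ(R)=2; free=4−2=2
SNF(R) diag = [3, 6] → torsion [3, 6]

Answer: M ≅ ℤ^2 ⊕ ℤ/3 ⊕ ℤ/6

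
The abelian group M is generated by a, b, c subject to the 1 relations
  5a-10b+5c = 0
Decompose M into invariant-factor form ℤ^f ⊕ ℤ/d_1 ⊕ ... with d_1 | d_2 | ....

Answer: M ≅ ℤ^2 ⊕ ℤ/5

Derivation:
rank_ℚ(R)=1; free=3−1=2
SNF(R) diag = [5] → torsion [5]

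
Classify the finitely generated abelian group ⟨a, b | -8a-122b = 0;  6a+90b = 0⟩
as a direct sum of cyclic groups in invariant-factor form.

rank_ℚ(R)=2; free=2−2=0
SNF(R) diag = [2, 6] → torsion [2, 6]

Answer: M ≅ ℤ/2 ⊕ ℤ/6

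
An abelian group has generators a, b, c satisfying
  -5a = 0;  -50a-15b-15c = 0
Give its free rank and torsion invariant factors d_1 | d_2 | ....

rank_ℚ(R)=2; free=3−2=1
SNF(R) diag = [5, 15] → torsion [5, 15]

Answer: M ≅ ℤ^1 ⊕ ℤ/5 ⊕ ℤ/15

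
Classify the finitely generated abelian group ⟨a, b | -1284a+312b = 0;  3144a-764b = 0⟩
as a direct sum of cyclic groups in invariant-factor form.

rank_ℚ(R)=2; free=2−2=0
SNF(R) diag = [4, 12] → torsion [4, 12]

Answer: M ≅ ℤ/4 ⊕ ℤ/12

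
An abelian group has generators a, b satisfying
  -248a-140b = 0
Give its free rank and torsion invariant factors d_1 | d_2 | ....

rank_ℚ(R)=1; free=2−1=1
SNF(R) diag = [4] → torsion [4]

Answer: M ≅ ℤ^1 ⊕ ℤ/4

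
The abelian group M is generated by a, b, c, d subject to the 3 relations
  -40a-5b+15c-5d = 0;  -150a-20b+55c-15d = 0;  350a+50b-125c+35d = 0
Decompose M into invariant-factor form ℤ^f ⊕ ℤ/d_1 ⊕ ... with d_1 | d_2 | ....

Answer: M ≅ ℤ^1 ⊕ ℤ/5 ⊕ ℤ/5 ⊕ ℤ/10

Derivation:
rank_ℚ(R)=3; free=4−3=1
SNF(R) diag = [5, 5, 10] → torsion [5, 5, 10]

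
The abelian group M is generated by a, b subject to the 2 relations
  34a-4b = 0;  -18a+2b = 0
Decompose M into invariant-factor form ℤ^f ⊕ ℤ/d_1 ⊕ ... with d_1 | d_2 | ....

rank_ℚ(R)=2; free=2−2=0
SNF(R) diag = [2, 2] → torsion [2, 2]

Answer: M ≅ ℤ/2 ⊕ ℤ/2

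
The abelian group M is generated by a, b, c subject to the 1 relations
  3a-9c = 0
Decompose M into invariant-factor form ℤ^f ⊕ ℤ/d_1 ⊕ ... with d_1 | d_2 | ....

Answer: M ≅ ℤ^2 ⊕ ℤ/3

Derivation:
rank_ℚ(R)=1; free=3−1=2
SNF(R) diag = [3] → torsion [3]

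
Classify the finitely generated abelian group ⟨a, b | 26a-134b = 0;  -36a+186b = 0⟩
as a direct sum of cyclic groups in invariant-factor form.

rank_ℚ(R)=2; free=2−2=0
SNF(R) diag = [2, 6] → torsion [2, 6]

Answer: M ≅ ℤ/2 ⊕ ℤ/6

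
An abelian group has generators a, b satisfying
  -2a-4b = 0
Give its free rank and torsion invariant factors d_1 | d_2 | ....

rank_ℚ(R)=1; free=2−1=1
SNF(R) diag = [2] → torsion [2]

Answer: M ≅ ℤ^1 ⊕ ℤ/2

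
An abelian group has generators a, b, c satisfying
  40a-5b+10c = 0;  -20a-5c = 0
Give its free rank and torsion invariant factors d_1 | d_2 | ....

Answer: M ≅ ℤ^1 ⊕ ℤ/5 ⊕ ℤ/5

Derivation:
rank_ℚ(R)=2; free=3−2=1
SNF(R) diag = [5, 5] → torsion [5, 5]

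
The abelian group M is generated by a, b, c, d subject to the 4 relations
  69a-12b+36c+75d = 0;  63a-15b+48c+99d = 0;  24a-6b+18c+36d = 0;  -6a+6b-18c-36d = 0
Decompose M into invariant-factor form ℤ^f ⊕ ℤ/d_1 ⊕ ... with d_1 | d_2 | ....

rank_ℚ(R)=4; free=4−4=0
SNF(R) diag = [3, 3, 6, 18] → torsion [3, 3, 6, 18]

Answer: M ≅ ℤ/3 ⊕ ℤ/3 ⊕ ℤ/6 ⊕ ℤ/18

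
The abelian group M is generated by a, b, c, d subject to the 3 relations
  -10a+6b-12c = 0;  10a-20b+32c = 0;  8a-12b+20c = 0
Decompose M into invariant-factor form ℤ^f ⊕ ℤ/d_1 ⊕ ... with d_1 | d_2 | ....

rank_ℚ(R)=3; free=4−3=1
SNF(R) diag = [2, 2, 4] → torsion [2, 2, 4]

Answer: M ≅ ℤ^1 ⊕ ℤ/2 ⊕ ℤ/2 ⊕ ℤ/4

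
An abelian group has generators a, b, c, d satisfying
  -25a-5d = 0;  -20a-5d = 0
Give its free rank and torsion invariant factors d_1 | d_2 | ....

rank_ℚ(R)=2; free=4−2=2
SNF(R) diag = [5, 5] → torsion [5, 5]

Answer: M ≅ ℤ^2 ⊕ ℤ/5 ⊕ ℤ/5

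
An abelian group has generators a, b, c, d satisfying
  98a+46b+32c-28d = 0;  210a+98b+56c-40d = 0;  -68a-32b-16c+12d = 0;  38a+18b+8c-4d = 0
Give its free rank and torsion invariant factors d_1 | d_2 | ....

rank_ℚ(R)=4; free=4−4=0
SNF(R) diag = [2, 4, 8, 16] → torsion [2, 4, 8, 16]

Answer: M ≅ ℤ/2 ⊕ ℤ/4 ⊕ ℤ/8 ⊕ ℤ/16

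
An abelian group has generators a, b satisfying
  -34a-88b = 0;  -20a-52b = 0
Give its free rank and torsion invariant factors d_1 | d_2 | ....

Answer: M ≅ ℤ/2 ⊕ ℤ/4

Derivation:
rank_ℚ(R)=2; free=2−2=0
SNF(R) diag = [2, 4] → torsion [2, 4]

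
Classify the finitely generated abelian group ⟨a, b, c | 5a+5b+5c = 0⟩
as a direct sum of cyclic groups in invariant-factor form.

Answer: M ≅ ℤ^2 ⊕ ℤ/5

Derivation:
rank_ℚ(R)=1; free=3−1=2
SNF(R) diag = [5] → torsion [5]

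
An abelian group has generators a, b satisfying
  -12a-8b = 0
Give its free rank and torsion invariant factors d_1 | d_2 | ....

Answer: M ≅ ℤ^1 ⊕ ℤ/4

Derivation:
rank_ℚ(R)=1; free=2−1=1
SNF(R) diag = [4] → torsion [4]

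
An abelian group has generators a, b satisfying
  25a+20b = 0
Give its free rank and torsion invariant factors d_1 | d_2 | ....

Answer: M ≅ ℤ^1 ⊕ ℤ/5

Derivation:
rank_ℚ(R)=1; free=2−1=1
SNF(R) diag = [5] → torsion [5]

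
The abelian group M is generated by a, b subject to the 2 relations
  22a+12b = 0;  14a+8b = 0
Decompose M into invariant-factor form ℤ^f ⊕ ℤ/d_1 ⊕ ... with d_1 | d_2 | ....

rank_ℚ(R)=2; free=2−2=0
SNF(R) diag = [2, 4] → torsion [2, 4]

Answer: M ≅ ℤ/2 ⊕ ℤ/4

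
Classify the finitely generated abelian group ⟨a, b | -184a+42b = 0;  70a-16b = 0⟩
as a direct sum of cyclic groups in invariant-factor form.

rank_ℚ(R)=2; free=2−2=0
SNF(R) diag = [2, 2] → torsion [2, 2]

Answer: M ≅ ℤ/2 ⊕ ℤ/2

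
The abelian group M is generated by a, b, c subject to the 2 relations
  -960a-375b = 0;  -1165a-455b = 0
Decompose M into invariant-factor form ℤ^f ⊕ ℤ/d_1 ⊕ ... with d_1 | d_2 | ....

Answer: M ≅ ℤ^1 ⊕ ℤ/5 ⊕ ℤ/15

Derivation:
rank_ℚ(R)=2; free=3−2=1
SNF(R) diag = [5, 15] → torsion [5, 15]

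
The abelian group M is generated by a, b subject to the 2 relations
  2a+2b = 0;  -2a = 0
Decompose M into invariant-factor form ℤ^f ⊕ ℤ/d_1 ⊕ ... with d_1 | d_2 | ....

Answer: M ≅ ℤ/2 ⊕ ℤ/2

Derivation:
rank_ℚ(R)=2; free=2−2=0
SNF(R) diag = [2, 2] → torsion [2, 2]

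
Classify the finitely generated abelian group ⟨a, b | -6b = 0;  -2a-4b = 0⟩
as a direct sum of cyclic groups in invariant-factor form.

rank_ℚ(R)=2; free=2−2=0
SNF(R) diag = [2, 6] → torsion [2, 6]

Answer: M ≅ ℤ/2 ⊕ ℤ/6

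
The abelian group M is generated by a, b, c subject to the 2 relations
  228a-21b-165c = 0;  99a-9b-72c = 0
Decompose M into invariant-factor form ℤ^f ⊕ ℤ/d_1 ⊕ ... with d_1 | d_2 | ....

rank_ℚ(R)=2; free=3−2=1
SNF(R) diag = [3, 9] → torsion [3, 9]

Answer: M ≅ ℤ^1 ⊕ ℤ/3 ⊕ ℤ/9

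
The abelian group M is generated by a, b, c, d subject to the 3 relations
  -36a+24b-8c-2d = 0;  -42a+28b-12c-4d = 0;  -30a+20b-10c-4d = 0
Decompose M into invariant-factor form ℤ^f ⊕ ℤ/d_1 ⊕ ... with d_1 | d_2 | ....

Answer: M ≅ ℤ^1 ⊕ ℤ/2 ⊕ ℤ/2 ⊕ ℤ/2

Derivation:
rank_ℚ(R)=3; free=4−3=1
SNF(R) diag = [2, 2, 2] → torsion [2, 2, 2]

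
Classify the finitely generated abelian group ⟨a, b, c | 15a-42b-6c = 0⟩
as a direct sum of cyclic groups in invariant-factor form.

rank_ℚ(R)=1; free=3−1=2
SNF(R) diag = [3] → torsion [3]

Answer: M ≅ ℤ^2 ⊕ ℤ/3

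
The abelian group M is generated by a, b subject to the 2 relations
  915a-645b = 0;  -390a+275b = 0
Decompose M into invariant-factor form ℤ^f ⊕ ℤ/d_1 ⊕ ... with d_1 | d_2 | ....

rank_ℚ(R)=2; free=2−2=0
SNF(R) diag = [5, 15] → torsion [5, 15]

Answer: M ≅ ℤ/5 ⊕ ℤ/15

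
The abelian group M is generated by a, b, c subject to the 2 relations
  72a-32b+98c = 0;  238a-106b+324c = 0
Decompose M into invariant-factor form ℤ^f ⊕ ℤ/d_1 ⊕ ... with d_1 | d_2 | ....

rank_ℚ(R)=2; free=3−2=1
SNF(R) diag = [2, 2] → torsion [2, 2]

Answer: M ≅ ℤ^1 ⊕ ℤ/2 ⊕ ℤ/2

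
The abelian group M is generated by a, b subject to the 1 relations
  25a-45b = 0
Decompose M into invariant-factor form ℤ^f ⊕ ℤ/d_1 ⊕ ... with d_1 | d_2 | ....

rank_ℚ(R)=1; free=2−1=1
SNF(R) diag = [5] → torsion [5]

Answer: M ≅ ℤ^1 ⊕ ℤ/5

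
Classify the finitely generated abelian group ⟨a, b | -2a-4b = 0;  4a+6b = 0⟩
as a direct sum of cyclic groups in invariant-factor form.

Answer: M ≅ ℤ/2 ⊕ ℤ/2

Derivation:
rank_ℚ(R)=2; free=2−2=0
SNF(R) diag = [2, 2] → torsion [2, 2]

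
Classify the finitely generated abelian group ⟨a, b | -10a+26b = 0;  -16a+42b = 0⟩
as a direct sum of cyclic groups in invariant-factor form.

rank_ℚ(R)=2; free=2−2=0
SNF(R) diag = [2, 2] → torsion [2, 2]

Answer: M ≅ ℤ/2 ⊕ ℤ/2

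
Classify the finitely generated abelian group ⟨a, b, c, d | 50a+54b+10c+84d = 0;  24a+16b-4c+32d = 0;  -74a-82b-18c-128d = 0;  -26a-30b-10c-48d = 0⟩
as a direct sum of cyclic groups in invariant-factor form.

rank_ℚ(R)=4; free=4−4=0
SNF(R) diag = [2, 4, 12, 12] → torsion [2, 4, 12, 12]

Answer: M ≅ ℤ/2 ⊕ ℤ/4 ⊕ ℤ/12 ⊕ ℤ/12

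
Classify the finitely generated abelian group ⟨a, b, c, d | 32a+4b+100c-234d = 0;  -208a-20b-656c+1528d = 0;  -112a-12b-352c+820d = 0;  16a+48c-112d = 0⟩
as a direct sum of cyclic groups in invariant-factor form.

rank_ℚ(R)=4; free=4−4=0
SNF(R) diag = [2, 4, 8, 16] → torsion [2, 4, 8, 16]

Answer: M ≅ ℤ/2 ⊕ ℤ/4 ⊕ ℤ/8 ⊕ ℤ/16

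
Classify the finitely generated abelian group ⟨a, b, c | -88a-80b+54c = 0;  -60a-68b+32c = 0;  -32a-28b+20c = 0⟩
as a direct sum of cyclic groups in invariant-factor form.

Answer: M ≅ ℤ/2 ⊕ ℤ/4 ⊕ ℤ/4

Derivation:
rank_ℚ(R)=3; free=3−3=0
SNF(R) diag = [2, 4, 4] → torsion [2, 4, 4]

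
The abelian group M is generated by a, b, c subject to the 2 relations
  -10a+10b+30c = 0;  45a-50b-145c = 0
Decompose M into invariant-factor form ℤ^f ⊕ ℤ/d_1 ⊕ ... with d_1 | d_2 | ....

rank_ℚ(R)=2; free=3−2=1
SNF(R) diag = [5, 10] → torsion [5, 10]

Answer: M ≅ ℤ^1 ⊕ ℤ/5 ⊕ ℤ/10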